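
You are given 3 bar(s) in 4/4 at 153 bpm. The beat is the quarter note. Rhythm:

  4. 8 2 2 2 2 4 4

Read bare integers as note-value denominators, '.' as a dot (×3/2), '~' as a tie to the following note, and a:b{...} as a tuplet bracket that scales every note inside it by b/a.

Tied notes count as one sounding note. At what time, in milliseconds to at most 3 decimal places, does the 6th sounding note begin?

1. 0.0ms @ 0 + 588.235ms (3/2)
2. 588.235ms @ 3/2 + 196.078ms (1/2)
3. 784.314ms @ 2 + 784.314ms (2)
4. 1568.627ms @ 4 + 784.314ms (2)
5. 2352.941ms @ 6 + 784.314ms (2)
6. 3137.255ms @ 8 + 784.314ms (2)
7. 3921.569ms @ 10 + 392.157ms (1)
8. 4313.725ms @ 11 + 392.157ms (1)

note 6 onset = 8b = 3137.255ms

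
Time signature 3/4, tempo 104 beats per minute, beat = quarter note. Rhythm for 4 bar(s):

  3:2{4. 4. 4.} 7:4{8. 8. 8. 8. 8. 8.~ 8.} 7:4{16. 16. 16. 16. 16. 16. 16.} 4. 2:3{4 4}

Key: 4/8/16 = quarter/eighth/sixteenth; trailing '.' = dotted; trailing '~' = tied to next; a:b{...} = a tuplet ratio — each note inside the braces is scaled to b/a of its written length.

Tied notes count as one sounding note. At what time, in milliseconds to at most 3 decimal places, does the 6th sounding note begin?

note 6 onset = 27/7b = 2225.275ms

1. 0.0ms @ 0 + 576.923ms (1)
2. 576.923ms @ 1 + 576.923ms (1)
3. 1153.846ms @ 2 + 576.923ms (1)
4. 1730.769ms @ 3 + 247.253ms (3/7)
5. 1978.022ms @ 24/7 + 247.253ms (3/7)
6. 2225.275ms @ 27/7 + 247.253ms (3/7)
7. 2472.527ms @ 30/7 + 247.253ms (3/7)
8. 2719.78ms @ 33/7 + 247.253ms (3/7)
9. 2967.033ms @ 36/7 + 494.505ms (6/7)
10. 3461.538ms @ 6 + 123.626ms (3/14)
11. 3585.165ms @ 87/14 + 123.626ms (3/14)
12. 3708.791ms @ 45/7 + 123.626ms (3/14)
13. 3832.418ms @ 93/14 + 123.626ms (3/14)
14. 3956.044ms @ 48/7 + 123.626ms (3/14)
15. 4079.67ms @ 99/14 + 123.626ms (3/14)
16. 4203.297ms @ 51/7 + 123.626ms (3/14)
17. 4326.923ms @ 15/2 + 865.385ms (3/2)
18. 5192.308ms @ 9 + 865.385ms (3/2)
19. 6057.692ms @ 21/2 + 865.385ms (3/2)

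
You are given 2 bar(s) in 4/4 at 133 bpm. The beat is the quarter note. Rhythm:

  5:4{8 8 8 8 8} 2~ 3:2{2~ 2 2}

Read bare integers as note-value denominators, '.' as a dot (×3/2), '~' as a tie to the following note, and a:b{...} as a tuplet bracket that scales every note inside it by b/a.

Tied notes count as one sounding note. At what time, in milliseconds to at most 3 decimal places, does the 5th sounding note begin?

note 5 onset = 8/5b = 721.805ms

1. 0.0ms @ 0 + 180.451ms (2/5)
2. 180.451ms @ 2/5 + 180.451ms (2/5)
3. 360.902ms @ 4/5 + 180.451ms (2/5)
4. 541.353ms @ 6/5 + 180.451ms (2/5)
5. 721.805ms @ 8/5 + 180.451ms (2/5)
6. 902.256ms @ 2 + 2105.263ms (14/3)
7. 3007.519ms @ 20/3 + 601.504ms (4/3)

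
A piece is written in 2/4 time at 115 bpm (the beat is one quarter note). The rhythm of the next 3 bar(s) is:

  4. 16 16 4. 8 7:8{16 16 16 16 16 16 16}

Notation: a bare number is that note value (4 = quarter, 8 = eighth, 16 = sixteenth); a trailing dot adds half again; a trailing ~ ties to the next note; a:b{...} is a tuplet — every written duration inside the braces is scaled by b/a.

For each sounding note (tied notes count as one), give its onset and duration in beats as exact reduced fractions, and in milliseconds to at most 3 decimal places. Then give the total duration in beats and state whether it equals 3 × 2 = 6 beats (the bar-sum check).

1) 0.0ms=0b +782.609ms=3/2b
2) 782.609ms=3/2b +130.435ms=1/4b
3) 913.043ms=7/4b +130.435ms=1/4b
4) 1043.478ms=2b +782.609ms=3/2b
5) 1826.087ms=7/2b +260.87ms=1/2b
6) 2086.957ms=4b +149.068ms=2/7b
7) 2236.025ms=30/7b +149.068ms=2/7b
8) 2385.093ms=32/7b +149.068ms=2/7b
9) 2534.161ms=34/7b +149.068ms=2/7b
10) 2683.23ms=36/7b +149.068ms=2/7b
11) 2832.298ms=38/7b +149.068ms=2/7b
12) 2981.366ms=40/7b +149.068ms=2/7b
Σ=6b of 6 (115bpm 2/4) — PASS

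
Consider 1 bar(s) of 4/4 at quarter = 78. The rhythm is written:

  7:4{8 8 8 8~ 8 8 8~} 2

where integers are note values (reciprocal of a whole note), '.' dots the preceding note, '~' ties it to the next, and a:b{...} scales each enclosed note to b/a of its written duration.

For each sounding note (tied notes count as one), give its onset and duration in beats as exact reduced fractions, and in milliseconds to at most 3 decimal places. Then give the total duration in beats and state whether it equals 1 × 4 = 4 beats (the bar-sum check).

1) 0.0ms=0b +219.78ms=2/7b
2) 219.78ms=2/7b +219.78ms=2/7b
3) 439.56ms=4/7b +219.78ms=2/7b
4) 659.341ms=6/7b +439.56ms=4/7b
5) 1098.901ms=10/7b +219.78ms=2/7b
6) 1318.681ms=12/7b +1758.242ms=16/7b
Σ=4b of 4 (78bpm 4/4) — PASS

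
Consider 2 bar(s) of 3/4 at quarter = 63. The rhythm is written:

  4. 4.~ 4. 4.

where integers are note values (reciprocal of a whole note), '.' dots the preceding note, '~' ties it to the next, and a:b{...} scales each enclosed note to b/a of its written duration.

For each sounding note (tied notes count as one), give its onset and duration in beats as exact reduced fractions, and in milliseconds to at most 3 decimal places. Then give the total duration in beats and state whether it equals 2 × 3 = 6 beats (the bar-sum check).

1) 0.0ms=0b +1428.571ms=3/2b
2) 1428.571ms=3/2b +2857.143ms=3b
3) 4285.714ms=9/2b +1428.571ms=3/2b
Σ=6b of 6 (63bpm 3/4) — PASS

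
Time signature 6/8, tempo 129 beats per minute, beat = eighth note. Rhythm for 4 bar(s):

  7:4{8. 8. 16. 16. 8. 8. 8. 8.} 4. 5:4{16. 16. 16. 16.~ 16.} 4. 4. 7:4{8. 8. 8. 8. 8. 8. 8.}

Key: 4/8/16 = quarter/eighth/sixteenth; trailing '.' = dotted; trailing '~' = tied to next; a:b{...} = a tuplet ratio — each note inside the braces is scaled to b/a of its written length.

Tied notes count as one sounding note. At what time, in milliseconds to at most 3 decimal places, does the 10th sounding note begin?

1. 0.0ms @ 0 + 398.671ms (6/7)
2. 398.671ms @ 6/7 + 398.671ms (6/7)
3. 797.342ms @ 12/7 + 199.336ms (3/7)
4. 996.678ms @ 15/7 + 199.336ms (3/7)
5. 1196.013ms @ 18/7 + 398.671ms (6/7)
6. 1594.684ms @ 24/7 + 398.671ms (6/7)
7. 1993.355ms @ 30/7 + 398.671ms (6/7)
8. 2392.027ms @ 36/7 + 398.671ms (6/7)
9. 2790.698ms @ 6 + 1395.349ms (3)
10. 4186.047ms @ 9 + 279.07ms (3/5)
11. 4465.116ms @ 48/5 + 279.07ms (3/5)
12. 4744.186ms @ 51/5 + 279.07ms (3/5)
13. 5023.256ms @ 54/5 + 558.14ms (6/5)
14. 5581.395ms @ 12 + 1395.349ms (3)
15. 6976.744ms @ 15 + 1395.349ms (3)
16. 8372.093ms @ 18 + 398.671ms (6/7)
17. 8770.764ms @ 132/7 + 398.671ms (6/7)
18. 9169.435ms @ 138/7 + 398.671ms (6/7)
19. 9568.106ms @ 144/7 + 398.671ms (6/7)
20. 9966.777ms @ 150/7 + 398.671ms (6/7)
21. 10365.449ms @ 156/7 + 398.671ms (6/7)
22. 10764.12ms @ 162/7 + 398.671ms (6/7)

note 10 onset = 9b = 4186.047ms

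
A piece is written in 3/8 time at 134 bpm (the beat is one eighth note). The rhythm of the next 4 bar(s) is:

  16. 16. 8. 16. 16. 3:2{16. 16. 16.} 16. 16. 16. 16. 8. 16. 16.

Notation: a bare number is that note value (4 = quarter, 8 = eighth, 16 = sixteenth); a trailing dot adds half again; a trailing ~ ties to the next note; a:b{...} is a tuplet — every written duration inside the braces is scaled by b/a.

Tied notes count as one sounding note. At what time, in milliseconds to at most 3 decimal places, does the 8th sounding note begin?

1. 0.0ms @ 0 + 335.821ms (3/4)
2. 335.821ms @ 3/4 + 335.821ms (3/4)
3. 671.642ms @ 3/2 + 671.642ms (3/2)
4. 1343.284ms @ 3 + 335.821ms (3/4)
5. 1679.104ms @ 15/4 + 335.821ms (3/4)
6. 2014.925ms @ 9/2 + 223.881ms (1/2)
7. 2238.806ms @ 5 + 223.881ms (1/2)
8. 2462.687ms @ 11/2 + 223.881ms (1/2)
9. 2686.567ms @ 6 + 335.821ms (3/4)
10. 3022.388ms @ 27/4 + 335.821ms (3/4)
11. 3358.209ms @ 15/2 + 335.821ms (3/4)
12. 3694.03ms @ 33/4 + 335.821ms (3/4)
13. 4029.851ms @ 9 + 671.642ms (3/2)
14. 4701.493ms @ 21/2 + 335.821ms (3/4)
15. 5037.313ms @ 45/4 + 335.821ms (3/4)

note 8 onset = 11/2b = 2462.687ms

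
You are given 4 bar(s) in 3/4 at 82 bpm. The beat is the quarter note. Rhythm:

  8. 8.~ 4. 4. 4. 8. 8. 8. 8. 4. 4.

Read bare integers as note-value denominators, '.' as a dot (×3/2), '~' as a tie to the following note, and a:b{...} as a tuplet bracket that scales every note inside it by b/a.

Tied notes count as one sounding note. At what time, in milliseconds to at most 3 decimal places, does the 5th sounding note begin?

1. 0.0ms @ 0 + 548.78ms (3/4)
2. 548.78ms @ 3/4 + 1646.341ms (9/4)
3. 2195.122ms @ 3 + 1097.561ms (3/2)
4. 3292.683ms @ 9/2 + 1097.561ms (3/2)
5. 4390.244ms @ 6 + 548.78ms (3/4)
6. 4939.024ms @ 27/4 + 548.78ms (3/4)
7. 5487.805ms @ 15/2 + 548.78ms (3/4)
8. 6036.585ms @ 33/4 + 548.78ms (3/4)
9. 6585.366ms @ 9 + 1097.561ms (3/2)
10. 7682.927ms @ 21/2 + 1097.561ms (3/2)

note 5 onset = 6b = 4390.244ms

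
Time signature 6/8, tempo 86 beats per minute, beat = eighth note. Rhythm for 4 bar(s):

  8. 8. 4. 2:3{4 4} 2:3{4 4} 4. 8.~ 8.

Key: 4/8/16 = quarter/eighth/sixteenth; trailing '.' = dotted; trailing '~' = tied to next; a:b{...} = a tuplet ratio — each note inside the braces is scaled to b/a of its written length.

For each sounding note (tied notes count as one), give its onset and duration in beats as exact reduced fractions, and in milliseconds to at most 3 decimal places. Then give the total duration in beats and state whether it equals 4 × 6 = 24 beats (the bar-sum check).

1) 0.0ms=0b +1046.512ms=3/2b
2) 1046.512ms=3/2b +1046.512ms=3/2b
3) 2093.023ms=3b +2093.023ms=3b
4) 4186.047ms=6b +2093.023ms=3b
5) 6279.07ms=9b +2093.023ms=3b
6) 8372.093ms=12b +2093.023ms=3b
7) 10465.116ms=15b +2093.023ms=3b
8) 12558.14ms=18b +2093.023ms=3b
9) 14651.163ms=21b +2093.023ms=3b
Σ=24b of 24 (86bpm 6/8) — PASS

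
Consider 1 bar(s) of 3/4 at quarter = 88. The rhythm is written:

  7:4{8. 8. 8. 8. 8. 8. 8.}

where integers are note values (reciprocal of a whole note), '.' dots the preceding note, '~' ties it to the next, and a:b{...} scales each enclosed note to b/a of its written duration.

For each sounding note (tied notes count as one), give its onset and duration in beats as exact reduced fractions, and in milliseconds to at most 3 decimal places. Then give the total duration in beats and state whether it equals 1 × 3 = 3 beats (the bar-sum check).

1) 0.0ms=0b +292.208ms=3/7b
2) 292.208ms=3/7b +292.208ms=3/7b
3) 584.416ms=6/7b +292.208ms=3/7b
4) 876.623ms=9/7b +292.208ms=3/7b
5) 1168.831ms=12/7b +292.208ms=3/7b
6) 1461.039ms=15/7b +292.208ms=3/7b
7) 1753.247ms=18/7b +292.208ms=3/7b
Σ=3b of 3 (88bpm 3/4) — PASS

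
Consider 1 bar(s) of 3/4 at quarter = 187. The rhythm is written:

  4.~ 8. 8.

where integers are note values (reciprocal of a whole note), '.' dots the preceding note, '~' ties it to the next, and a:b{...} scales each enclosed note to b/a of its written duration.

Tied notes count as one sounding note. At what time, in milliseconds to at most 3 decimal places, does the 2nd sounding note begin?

1. 0.0ms @ 0 + 721.925ms (9/4)
2. 721.925ms @ 9/4 + 240.642ms (3/4)

note 2 onset = 9/4b = 721.925ms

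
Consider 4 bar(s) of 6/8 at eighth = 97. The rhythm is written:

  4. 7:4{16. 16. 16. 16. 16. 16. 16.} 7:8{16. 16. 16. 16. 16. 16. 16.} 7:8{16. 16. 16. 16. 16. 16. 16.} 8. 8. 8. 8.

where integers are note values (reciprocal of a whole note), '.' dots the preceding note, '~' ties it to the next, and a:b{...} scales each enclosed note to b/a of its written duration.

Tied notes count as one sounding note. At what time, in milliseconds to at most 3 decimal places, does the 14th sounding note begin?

1. 0.0ms @ 0 + 1855.67ms (3)
2. 1855.67ms @ 3 + 265.096ms (3/7)
3. 2120.766ms @ 24/7 + 265.096ms (3/7)
4. 2385.862ms @ 27/7 + 265.096ms (3/7)
5. 2650.957ms @ 30/7 + 265.096ms (3/7)
6. 2916.053ms @ 33/7 + 265.096ms (3/7)
7. 3181.149ms @ 36/7 + 265.096ms (3/7)
8. 3446.244ms @ 39/7 + 265.096ms (3/7)
9. 3711.34ms @ 6 + 530.191ms (6/7)
10. 4241.532ms @ 48/7 + 530.191ms (6/7)
11. 4771.723ms @ 54/7 + 530.191ms (6/7)
12. 5301.915ms @ 60/7 + 530.191ms (6/7)
13. 5832.106ms @ 66/7 + 530.191ms (6/7)
14. 6362.297ms @ 72/7 + 530.191ms (6/7)
15. 6892.489ms @ 78/7 + 530.191ms (6/7)
16. 7422.68ms @ 12 + 530.191ms (6/7)
17. 7952.872ms @ 90/7 + 530.191ms (6/7)
18. 8483.063ms @ 96/7 + 530.191ms (6/7)
19. 9013.255ms @ 102/7 + 530.191ms (6/7)
20. 9543.446ms @ 108/7 + 530.191ms (6/7)
21. 10073.638ms @ 114/7 + 530.191ms (6/7)
22. 10603.829ms @ 120/7 + 530.191ms (6/7)
23. 11134.021ms @ 18 + 927.835ms (3/2)
24. 12061.856ms @ 39/2 + 927.835ms (3/2)
25. 12989.691ms @ 21 + 927.835ms (3/2)
26. 13917.526ms @ 45/2 + 927.835ms (3/2)

note 14 onset = 72/7b = 6362.297ms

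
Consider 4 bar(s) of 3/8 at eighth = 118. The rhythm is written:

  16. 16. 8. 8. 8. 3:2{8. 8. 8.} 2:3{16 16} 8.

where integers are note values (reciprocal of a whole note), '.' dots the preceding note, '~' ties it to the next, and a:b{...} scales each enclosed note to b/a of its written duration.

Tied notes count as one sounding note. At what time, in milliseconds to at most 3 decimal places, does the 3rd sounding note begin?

1. 0.0ms @ 0 + 381.356ms (3/4)
2. 381.356ms @ 3/4 + 381.356ms (3/4)
3. 762.712ms @ 3/2 + 762.712ms (3/2)
4. 1525.424ms @ 3 + 762.712ms (3/2)
5. 2288.136ms @ 9/2 + 762.712ms (3/2)
6. 3050.847ms @ 6 + 508.475ms (1)
7. 3559.322ms @ 7 + 508.475ms (1)
8. 4067.797ms @ 8 + 508.475ms (1)
9. 4576.271ms @ 9 + 381.356ms (3/4)
10. 4957.627ms @ 39/4 + 381.356ms (3/4)
11. 5338.983ms @ 21/2 + 762.712ms (3/2)

note 3 onset = 3/2b = 762.712ms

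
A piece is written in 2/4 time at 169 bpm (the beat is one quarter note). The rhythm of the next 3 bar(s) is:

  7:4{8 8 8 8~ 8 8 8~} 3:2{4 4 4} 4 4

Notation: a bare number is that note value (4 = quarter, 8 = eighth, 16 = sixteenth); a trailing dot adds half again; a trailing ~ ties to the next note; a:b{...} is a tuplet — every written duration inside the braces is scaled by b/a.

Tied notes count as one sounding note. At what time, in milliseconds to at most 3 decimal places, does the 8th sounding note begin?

note 8 onset = 10/3b = 1183.432ms

1. 0.0ms @ 0 + 101.437ms (2/7)
2. 101.437ms @ 2/7 + 101.437ms (2/7)
3. 202.874ms @ 4/7 + 101.437ms (2/7)
4. 304.311ms @ 6/7 + 202.874ms (4/7)
5. 507.185ms @ 10/7 + 101.437ms (2/7)
6. 608.622ms @ 12/7 + 338.123ms (20/21)
7. 946.746ms @ 8/3 + 236.686ms (2/3)
8. 1183.432ms @ 10/3 + 236.686ms (2/3)
9. 1420.118ms @ 4 + 355.03ms (1)
10. 1775.148ms @ 5 + 355.03ms (1)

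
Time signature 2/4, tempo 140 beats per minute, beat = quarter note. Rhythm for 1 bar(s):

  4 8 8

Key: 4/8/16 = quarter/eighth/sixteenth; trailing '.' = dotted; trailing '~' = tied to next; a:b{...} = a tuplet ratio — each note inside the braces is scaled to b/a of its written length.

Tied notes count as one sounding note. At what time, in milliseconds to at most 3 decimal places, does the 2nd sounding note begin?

note 2 onset = 1b = 428.571ms

1. 0.0ms @ 0 + 428.571ms (1)
2. 428.571ms @ 1 + 214.286ms (1/2)
3. 642.857ms @ 3/2 + 214.286ms (1/2)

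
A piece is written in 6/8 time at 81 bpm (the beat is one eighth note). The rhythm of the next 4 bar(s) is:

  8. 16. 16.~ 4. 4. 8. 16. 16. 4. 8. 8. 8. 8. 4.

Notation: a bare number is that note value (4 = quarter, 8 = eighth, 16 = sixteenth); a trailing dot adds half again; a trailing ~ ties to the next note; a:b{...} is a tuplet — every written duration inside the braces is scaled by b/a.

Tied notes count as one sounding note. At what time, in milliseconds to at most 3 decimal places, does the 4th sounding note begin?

note 4 onset = 6b = 4444.444ms

1. 0.0ms @ 0 + 1111.111ms (3/2)
2. 1111.111ms @ 3/2 + 555.556ms (3/4)
3. 1666.667ms @ 9/4 + 2777.778ms (15/4)
4. 4444.444ms @ 6 + 2222.222ms (3)
5. 6666.667ms @ 9 + 1111.111ms (3/2)
6. 7777.778ms @ 21/2 + 555.556ms (3/4)
7. 8333.333ms @ 45/4 + 555.556ms (3/4)
8. 8888.889ms @ 12 + 2222.222ms (3)
9. 11111.111ms @ 15 + 1111.111ms (3/2)
10. 12222.222ms @ 33/2 + 1111.111ms (3/2)
11. 13333.333ms @ 18 + 1111.111ms (3/2)
12. 14444.444ms @ 39/2 + 1111.111ms (3/2)
13. 15555.556ms @ 21 + 2222.222ms (3)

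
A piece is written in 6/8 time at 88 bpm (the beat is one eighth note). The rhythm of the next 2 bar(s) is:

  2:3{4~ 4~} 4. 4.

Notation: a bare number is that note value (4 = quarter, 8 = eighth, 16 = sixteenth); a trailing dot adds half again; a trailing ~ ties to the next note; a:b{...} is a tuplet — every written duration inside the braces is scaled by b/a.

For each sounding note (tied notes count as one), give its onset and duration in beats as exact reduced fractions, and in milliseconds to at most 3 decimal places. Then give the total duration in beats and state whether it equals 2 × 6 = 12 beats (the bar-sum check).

1) 0.0ms=0b +6136.364ms=9b
2) 6136.364ms=9b +2045.455ms=3b
Σ=12b of 12 (88bpm 6/8) — PASS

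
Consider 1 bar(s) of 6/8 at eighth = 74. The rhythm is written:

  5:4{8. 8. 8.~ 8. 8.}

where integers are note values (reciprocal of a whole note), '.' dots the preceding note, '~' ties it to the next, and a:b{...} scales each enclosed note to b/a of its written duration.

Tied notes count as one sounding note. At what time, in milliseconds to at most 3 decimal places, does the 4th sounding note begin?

note 4 onset = 24/5b = 3891.892ms

1. 0.0ms @ 0 + 972.973ms (6/5)
2. 972.973ms @ 6/5 + 972.973ms (6/5)
3. 1945.946ms @ 12/5 + 1945.946ms (12/5)
4. 3891.892ms @ 24/5 + 972.973ms (6/5)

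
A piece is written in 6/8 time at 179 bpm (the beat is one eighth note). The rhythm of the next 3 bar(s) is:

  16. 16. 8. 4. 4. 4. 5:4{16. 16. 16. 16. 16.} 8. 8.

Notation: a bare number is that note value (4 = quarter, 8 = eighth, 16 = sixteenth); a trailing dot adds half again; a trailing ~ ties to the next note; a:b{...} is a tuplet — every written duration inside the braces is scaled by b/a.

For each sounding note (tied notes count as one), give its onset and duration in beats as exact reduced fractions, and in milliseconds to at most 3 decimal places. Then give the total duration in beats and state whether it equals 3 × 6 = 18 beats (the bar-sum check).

1) 0.0ms=0b +251.397ms=3/4b
2) 251.397ms=3/4b +251.397ms=3/4b
3) 502.793ms=3/2b +502.793ms=3/2b
4) 1005.587ms=3b +1005.587ms=3b
5) 2011.173ms=6b +1005.587ms=3b
6) 3016.76ms=9b +1005.587ms=3b
7) 4022.346ms=12b +201.117ms=3/5b
8) 4223.464ms=63/5b +201.117ms=3/5b
9) 4424.581ms=66/5b +201.117ms=3/5b
10) 4625.698ms=69/5b +201.117ms=3/5b
11) 4826.816ms=72/5b +201.117ms=3/5b
12) 5027.933ms=15b +502.793ms=3/2b
13) 5530.726ms=33/2b +502.793ms=3/2b
Σ=18b of 18 (179bpm 6/8) — PASS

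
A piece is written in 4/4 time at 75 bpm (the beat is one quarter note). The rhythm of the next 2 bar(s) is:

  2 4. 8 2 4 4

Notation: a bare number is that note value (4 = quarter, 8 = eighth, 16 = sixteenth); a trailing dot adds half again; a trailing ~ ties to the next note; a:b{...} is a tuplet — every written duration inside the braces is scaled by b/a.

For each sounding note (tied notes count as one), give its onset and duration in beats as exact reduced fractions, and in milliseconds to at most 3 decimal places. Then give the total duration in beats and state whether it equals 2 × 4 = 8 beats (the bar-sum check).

1) 0.0ms=0b +1600.0ms=2b
2) 1600.0ms=2b +1200.0ms=3/2b
3) 2800.0ms=7/2b +400.0ms=1/2b
4) 3200.0ms=4b +1600.0ms=2b
5) 4800.0ms=6b +800.0ms=1b
6) 5600.0ms=7b +800.0ms=1b
Σ=8b of 8 (75bpm 4/4) — PASS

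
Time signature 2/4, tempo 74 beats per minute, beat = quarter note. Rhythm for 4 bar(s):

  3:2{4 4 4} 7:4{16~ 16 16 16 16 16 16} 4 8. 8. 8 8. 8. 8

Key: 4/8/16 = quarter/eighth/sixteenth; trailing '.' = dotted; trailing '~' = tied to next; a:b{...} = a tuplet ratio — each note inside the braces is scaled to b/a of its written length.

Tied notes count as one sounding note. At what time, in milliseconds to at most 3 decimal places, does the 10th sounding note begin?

note 10 onset = 3b = 2432.432ms

1. 0.0ms @ 0 + 540.541ms (2/3)
2. 540.541ms @ 2/3 + 540.541ms (2/3)
3. 1081.081ms @ 4/3 + 540.541ms (2/3)
4. 1621.622ms @ 2 + 231.66ms (2/7)
5. 1853.282ms @ 16/7 + 115.83ms (1/7)
6. 1969.112ms @ 17/7 + 115.83ms (1/7)
7. 2084.942ms @ 18/7 + 115.83ms (1/7)
8. 2200.772ms @ 19/7 + 115.83ms (1/7)
9. 2316.602ms @ 20/7 + 115.83ms (1/7)
10. 2432.432ms @ 3 + 810.811ms (1)
11. 3243.243ms @ 4 + 608.108ms (3/4)
12. 3851.351ms @ 19/4 + 608.108ms (3/4)
13. 4459.459ms @ 11/2 + 405.405ms (1/2)
14. 4864.865ms @ 6 + 608.108ms (3/4)
15. 5472.973ms @ 27/4 + 608.108ms (3/4)
16. 6081.081ms @ 15/2 + 405.405ms (1/2)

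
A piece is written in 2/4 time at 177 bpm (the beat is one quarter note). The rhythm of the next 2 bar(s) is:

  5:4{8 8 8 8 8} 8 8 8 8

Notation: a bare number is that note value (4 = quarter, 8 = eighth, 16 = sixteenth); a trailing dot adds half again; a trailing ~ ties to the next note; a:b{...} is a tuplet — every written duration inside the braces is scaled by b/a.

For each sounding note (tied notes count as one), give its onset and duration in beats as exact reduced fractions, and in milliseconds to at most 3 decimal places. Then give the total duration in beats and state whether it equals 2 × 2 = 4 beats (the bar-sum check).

1) 0.0ms=0b +135.593ms=2/5b
2) 135.593ms=2/5b +135.593ms=2/5b
3) 271.186ms=4/5b +135.593ms=2/5b
4) 406.78ms=6/5b +135.593ms=2/5b
5) 542.373ms=8/5b +135.593ms=2/5b
6) 677.966ms=2b +169.492ms=1/2b
7) 847.458ms=5/2b +169.492ms=1/2b
8) 1016.949ms=3b +169.492ms=1/2b
9) 1186.441ms=7/2b +169.492ms=1/2b
Σ=4b of 4 (177bpm 2/4) — PASS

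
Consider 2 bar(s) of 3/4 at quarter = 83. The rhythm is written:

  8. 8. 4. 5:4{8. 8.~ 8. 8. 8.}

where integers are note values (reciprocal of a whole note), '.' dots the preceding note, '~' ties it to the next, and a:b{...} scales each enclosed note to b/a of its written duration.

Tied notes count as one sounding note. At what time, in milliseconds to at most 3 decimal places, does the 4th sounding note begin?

note 4 onset = 3b = 2168.675ms

1. 0.0ms @ 0 + 542.169ms (3/4)
2. 542.169ms @ 3/4 + 542.169ms (3/4)
3. 1084.337ms @ 3/2 + 1084.337ms (3/2)
4. 2168.675ms @ 3 + 433.735ms (3/5)
5. 2602.41ms @ 18/5 + 867.47ms (6/5)
6. 3469.88ms @ 24/5 + 433.735ms (3/5)
7. 3903.614ms @ 27/5 + 433.735ms (3/5)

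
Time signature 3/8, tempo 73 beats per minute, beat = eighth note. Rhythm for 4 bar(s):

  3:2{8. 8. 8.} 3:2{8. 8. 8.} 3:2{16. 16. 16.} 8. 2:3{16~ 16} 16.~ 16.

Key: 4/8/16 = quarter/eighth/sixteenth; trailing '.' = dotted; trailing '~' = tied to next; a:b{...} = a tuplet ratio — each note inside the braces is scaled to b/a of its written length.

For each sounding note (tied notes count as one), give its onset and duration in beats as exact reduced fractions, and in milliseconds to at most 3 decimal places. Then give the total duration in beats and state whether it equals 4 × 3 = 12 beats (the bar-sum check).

1) 0.0ms=0b +821.918ms=1b
2) 821.918ms=1b +821.918ms=1b
3) 1643.836ms=2b +821.918ms=1b
4) 2465.753ms=3b +821.918ms=1b
5) 3287.671ms=4b +821.918ms=1b
6) 4109.589ms=5b +821.918ms=1b
7) 4931.507ms=6b +410.959ms=1/2b
8) 5342.466ms=13/2b +410.959ms=1/2b
9) 5753.425ms=7b +410.959ms=1/2b
10) 6164.384ms=15/2b +1232.877ms=3/2b
11) 7397.26ms=9b +1232.877ms=3/2b
12) 8630.137ms=21/2b +1232.877ms=3/2b
Σ=12b of 12 (73bpm 3/8) — PASS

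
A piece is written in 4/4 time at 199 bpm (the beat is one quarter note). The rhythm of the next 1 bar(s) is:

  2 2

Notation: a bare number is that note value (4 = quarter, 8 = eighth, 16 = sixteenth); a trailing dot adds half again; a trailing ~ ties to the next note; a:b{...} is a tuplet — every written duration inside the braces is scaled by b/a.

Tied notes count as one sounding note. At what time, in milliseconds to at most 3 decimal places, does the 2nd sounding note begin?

1. 0.0ms @ 0 + 603.015ms (2)
2. 603.015ms @ 2 + 603.015ms (2)

note 2 onset = 2b = 603.015ms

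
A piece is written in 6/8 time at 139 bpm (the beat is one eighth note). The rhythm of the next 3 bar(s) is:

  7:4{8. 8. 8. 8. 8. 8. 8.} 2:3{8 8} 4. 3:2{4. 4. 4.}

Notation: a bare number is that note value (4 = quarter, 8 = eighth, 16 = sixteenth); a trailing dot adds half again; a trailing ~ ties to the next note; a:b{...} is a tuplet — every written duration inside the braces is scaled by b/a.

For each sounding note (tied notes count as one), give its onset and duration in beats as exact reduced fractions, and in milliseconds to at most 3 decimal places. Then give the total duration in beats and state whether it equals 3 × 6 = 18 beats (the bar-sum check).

1) 0.0ms=0b +369.99ms=6/7b
2) 369.99ms=6/7b +369.99ms=6/7b
3) 739.979ms=12/7b +369.99ms=6/7b
4) 1109.969ms=18/7b +369.99ms=6/7b
5) 1479.959ms=24/7b +369.99ms=6/7b
6) 1849.949ms=30/7b +369.99ms=6/7b
7) 2219.938ms=36/7b +369.99ms=6/7b
8) 2589.928ms=6b +647.482ms=3/2b
9) 3237.41ms=15/2b +647.482ms=3/2b
10) 3884.892ms=9b +1294.964ms=3b
11) 5179.856ms=12b +863.309ms=2b
12) 6043.165ms=14b +863.309ms=2b
13) 6906.475ms=16b +863.309ms=2b
Σ=18b of 18 (139bpm 6/8) — PASS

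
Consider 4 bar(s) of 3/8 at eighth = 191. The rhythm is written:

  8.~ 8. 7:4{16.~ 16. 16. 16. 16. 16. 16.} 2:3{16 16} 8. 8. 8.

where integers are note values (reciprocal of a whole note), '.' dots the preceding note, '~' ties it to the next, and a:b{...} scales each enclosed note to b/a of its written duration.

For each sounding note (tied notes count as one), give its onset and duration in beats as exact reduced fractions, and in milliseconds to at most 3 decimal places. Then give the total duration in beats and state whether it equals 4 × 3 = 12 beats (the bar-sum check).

1) 0.0ms=0b +942.408ms=3b
2) 942.408ms=3b +269.26ms=6/7b
3) 1211.668ms=27/7b +134.63ms=3/7b
4) 1346.298ms=30/7b +134.63ms=3/7b
5) 1480.927ms=33/7b +134.63ms=3/7b
6) 1615.557ms=36/7b +134.63ms=3/7b
7) 1750.187ms=39/7b +134.63ms=3/7b
8) 1884.817ms=6b +235.602ms=3/4b
9) 2120.419ms=27/4b +235.602ms=3/4b
10) 2356.021ms=15/2b +471.204ms=3/2b
11) 2827.225ms=9b +471.204ms=3/2b
12) 3298.429ms=21/2b +471.204ms=3/2b
Σ=12b of 12 (191bpm 3/8) — PASS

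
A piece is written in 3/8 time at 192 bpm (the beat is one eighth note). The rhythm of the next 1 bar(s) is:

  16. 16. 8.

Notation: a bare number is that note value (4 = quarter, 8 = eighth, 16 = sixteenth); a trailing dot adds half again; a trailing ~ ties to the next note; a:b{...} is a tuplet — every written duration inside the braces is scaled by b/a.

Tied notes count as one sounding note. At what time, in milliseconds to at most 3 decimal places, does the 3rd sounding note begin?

note 3 onset = 3/2b = 468.75ms

1. 0.0ms @ 0 + 234.375ms (3/4)
2. 234.375ms @ 3/4 + 234.375ms (3/4)
3. 468.75ms @ 3/2 + 468.75ms (3/2)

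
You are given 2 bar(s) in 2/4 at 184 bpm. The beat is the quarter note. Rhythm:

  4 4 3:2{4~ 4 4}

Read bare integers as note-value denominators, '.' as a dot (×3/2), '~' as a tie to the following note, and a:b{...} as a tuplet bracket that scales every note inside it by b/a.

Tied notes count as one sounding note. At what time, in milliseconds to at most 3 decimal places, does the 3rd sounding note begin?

note 3 onset = 2b = 652.174ms

1. 0.0ms @ 0 + 326.087ms (1)
2. 326.087ms @ 1 + 326.087ms (1)
3. 652.174ms @ 2 + 434.783ms (4/3)
4. 1086.957ms @ 10/3 + 217.391ms (2/3)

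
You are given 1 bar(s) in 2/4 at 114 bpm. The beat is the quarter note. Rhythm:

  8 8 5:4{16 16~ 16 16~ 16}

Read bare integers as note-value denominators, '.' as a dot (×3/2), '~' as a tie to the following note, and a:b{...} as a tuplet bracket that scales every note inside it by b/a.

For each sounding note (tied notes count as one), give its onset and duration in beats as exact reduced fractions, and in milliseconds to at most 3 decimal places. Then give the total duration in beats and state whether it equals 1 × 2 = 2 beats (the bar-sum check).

1) 0.0ms=0b +263.158ms=1/2b
2) 263.158ms=1/2b +263.158ms=1/2b
3) 526.316ms=1b +105.263ms=1/5b
4) 631.579ms=6/5b +210.526ms=2/5b
5) 842.105ms=8/5b +210.526ms=2/5b
Σ=2b of 2 (114bpm 2/4) — PASS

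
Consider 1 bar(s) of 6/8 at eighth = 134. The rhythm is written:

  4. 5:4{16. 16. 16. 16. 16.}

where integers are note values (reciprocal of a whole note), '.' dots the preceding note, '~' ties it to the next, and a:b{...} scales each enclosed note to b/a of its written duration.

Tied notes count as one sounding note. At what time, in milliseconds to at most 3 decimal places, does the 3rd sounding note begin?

1. 0.0ms @ 0 + 1343.284ms (3)
2. 1343.284ms @ 3 + 268.657ms (3/5)
3. 1611.94ms @ 18/5 + 268.657ms (3/5)
4. 1880.597ms @ 21/5 + 268.657ms (3/5)
5. 2149.254ms @ 24/5 + 268.657ms (3/5)
6. 2417.91ms @ 27/5 + 268.657ms (3/5)

note 3 onset = 18/5b = 1611.94ms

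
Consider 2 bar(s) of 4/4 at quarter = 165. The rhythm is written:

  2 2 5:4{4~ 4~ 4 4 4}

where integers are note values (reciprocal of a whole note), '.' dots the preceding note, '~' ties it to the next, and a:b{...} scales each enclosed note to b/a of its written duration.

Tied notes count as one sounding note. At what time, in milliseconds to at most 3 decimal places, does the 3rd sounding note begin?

note 3 onset = 4b = 1454.545ms

1. 0.0ms @ 0 + 727.273ms (2)
2. 727.273ms @ 2 + 727.273ms (2)
3. 1454.545ms @ 4 + 872.727ms (12/5)
4. 2327.273ms @ 32/5 + 290.909ms (4/5)
5. 2618.182ms @ 36/5 + 290.909ms (4/5)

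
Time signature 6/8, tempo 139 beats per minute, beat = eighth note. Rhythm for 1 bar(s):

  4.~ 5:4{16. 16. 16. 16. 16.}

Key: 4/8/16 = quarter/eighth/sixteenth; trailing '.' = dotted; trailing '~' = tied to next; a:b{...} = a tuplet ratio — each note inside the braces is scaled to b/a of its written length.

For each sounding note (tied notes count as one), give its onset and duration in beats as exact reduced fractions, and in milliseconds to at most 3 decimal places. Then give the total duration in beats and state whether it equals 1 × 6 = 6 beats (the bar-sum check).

1) 0.0ms=0b +1553.957ms=18/5b
2) 1553.957ms=18/5b +258.993ms=3/5b
3) 1812.95ms=21/5b +258.993ms=3/5b
4) 2071.942ms=24/5b +258.993ms=3/5b
5) 2330.935ms=27/5b +258.993ms=3/5b
Σ=6b of 6 (139bpm 6/8) — PASS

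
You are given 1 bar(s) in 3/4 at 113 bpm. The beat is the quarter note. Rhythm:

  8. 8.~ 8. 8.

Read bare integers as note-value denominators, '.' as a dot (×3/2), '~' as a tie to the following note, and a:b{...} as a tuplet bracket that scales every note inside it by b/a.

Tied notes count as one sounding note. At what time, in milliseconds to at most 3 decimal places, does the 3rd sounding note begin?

1. 0.0ms @ 0 + 398.23ms (3/4)
2. 398.23ms @ 3/4 + 796.46ms (3/2)
3. 1194.69ms @ 9/4 + 398.23ms (3/4)

note 3 onset = 9/4b = 1194.69ms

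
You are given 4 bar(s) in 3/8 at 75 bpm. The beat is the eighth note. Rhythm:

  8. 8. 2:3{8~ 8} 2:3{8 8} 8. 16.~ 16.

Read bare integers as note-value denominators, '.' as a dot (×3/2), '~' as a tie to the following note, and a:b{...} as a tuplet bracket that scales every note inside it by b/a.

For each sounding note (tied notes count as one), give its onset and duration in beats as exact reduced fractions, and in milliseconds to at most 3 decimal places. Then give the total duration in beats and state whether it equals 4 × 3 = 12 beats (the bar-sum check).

1) 0.0ms=0b +1200.0ms=3/2b
2) 1200.0ms=3/2b +1200.0ms=3/2b
3) 2400.0ms=3b +2400.0ms=3b
4) 4800.0ms=6b +1200.0ms=3/2b
5) 6000.0ms=15/2b +1200.0ms=3/2b
6) 7200.0ms=9b +1200.0ms=3/2b
7) 8400.0ms=21/2b +1200.0ms=3/2b
Σ=12b of 12 (75bpm 3/8) — PASS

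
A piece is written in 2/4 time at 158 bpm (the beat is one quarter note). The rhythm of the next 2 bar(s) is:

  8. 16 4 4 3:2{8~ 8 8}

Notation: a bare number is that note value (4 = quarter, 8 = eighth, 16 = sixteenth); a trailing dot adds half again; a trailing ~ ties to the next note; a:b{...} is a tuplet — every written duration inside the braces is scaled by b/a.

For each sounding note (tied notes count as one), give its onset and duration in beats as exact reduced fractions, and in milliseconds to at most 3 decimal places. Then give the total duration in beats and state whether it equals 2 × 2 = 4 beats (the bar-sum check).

1) 0.0ms=0b +284.81ms=3/4b
2) 284.81ms=3/4b +94.937ms=1/4b
3) 379.747ms=1b +379.747ms=1b
4) 759.494ms=2b +379.747ms=1b
5) 1139.241ms=3b +253.165ms=2/3b
6) 1392.405ms=11/3b +126.582ms=1/3b
Σ=4b of 4 (158bpm 2/4) — PASS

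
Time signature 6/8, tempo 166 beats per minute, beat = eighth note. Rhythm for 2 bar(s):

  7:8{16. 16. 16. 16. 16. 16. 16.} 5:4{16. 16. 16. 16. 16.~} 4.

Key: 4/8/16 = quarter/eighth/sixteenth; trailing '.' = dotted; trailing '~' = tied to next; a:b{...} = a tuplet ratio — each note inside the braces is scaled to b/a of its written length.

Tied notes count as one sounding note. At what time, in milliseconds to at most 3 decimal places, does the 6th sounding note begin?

note 6 onset = 30/7b = 1549.053ms

1. 0.0ms @ 0 + 309.811ms (6/7)
2. 309.811ms @ 6/7 + 309.811ms (6/7)
3. 619.621ms @ 12/7 + 309.811ms (6/7)
4. 929.432ms @ 18/7 + 309.811ms (6/7)
5. 1239.243ms @ 24/7 + 309.811ms (6/7)
6. 1549.053ms @ 30/7 + 309.811ms (6/7)
7. 1858.864ms @ 36/7 + 309.811ms (6/7)
8. 2168.675ms @ 6 + 216.867ms (3/5)
9. 2385.542ms @ 33/5 + 216.867ms (3/5)
10. 2602.41ms @ 36/5 + 216.867ms (3/5)
11. 2819.277ms @ 39/5 + 216.867ms (3/5)
12. 3036.145ms @ 42/5 + 1301.205ms (18/5)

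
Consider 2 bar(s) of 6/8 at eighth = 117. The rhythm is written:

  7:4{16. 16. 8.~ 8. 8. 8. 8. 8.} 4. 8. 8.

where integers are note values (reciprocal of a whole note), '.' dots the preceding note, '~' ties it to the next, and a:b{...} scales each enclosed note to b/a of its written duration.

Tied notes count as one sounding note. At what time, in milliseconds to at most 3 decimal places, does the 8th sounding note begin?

1. 0.0ms @ 0 + 219.78ms (3/7)
2. 219.78ms @ 3/7 + 219.78ms (3/7)
3. 439.56ms @ 6/7 + 879.121ms (12/7)
4. 1318.681ms @ 18/7 + 439.56ms (6/7)
5. 1758.242ms @ 24/7 + 439.56ms (6/7)
6. 2197.802ms @ 30/7 + 439.56ms (6/7)
7. 2637.363ms @ 36/7 + 439.56ms (6/7)
8. 3076.923ms @ 6 + 1538.462ms (3)
9. 4615.385ms @ 9 + 769.231ms (3/2)
10. 5384.615ms @ 21/2 + 769.231ms (3/2)

note 8 onset = 6b = 3076.923ms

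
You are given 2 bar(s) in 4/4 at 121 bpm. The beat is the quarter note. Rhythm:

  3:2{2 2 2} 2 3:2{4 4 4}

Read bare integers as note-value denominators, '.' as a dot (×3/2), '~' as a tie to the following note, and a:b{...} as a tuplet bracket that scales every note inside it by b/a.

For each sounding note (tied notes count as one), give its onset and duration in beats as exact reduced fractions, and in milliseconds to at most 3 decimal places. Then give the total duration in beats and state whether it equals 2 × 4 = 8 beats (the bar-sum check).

1) 0.0ms=0b +661.157ms=4/3b
2) 661.157ms=4/3b +661.157ms=4/3b
3) 1322.314ms=8/3b +661.157ms=4/3b
4) 1983.471ms=4b +991.736ms=2b
5) 2975.207ms=6b +330.579ms=2/3b
6) 3305.785ms=20/3b +330.579ms=2/3b
7) 3636.364ms=22/3b +330.579ms=2/3b
Σ=8b of 8 (121bpm 4/4) — PASS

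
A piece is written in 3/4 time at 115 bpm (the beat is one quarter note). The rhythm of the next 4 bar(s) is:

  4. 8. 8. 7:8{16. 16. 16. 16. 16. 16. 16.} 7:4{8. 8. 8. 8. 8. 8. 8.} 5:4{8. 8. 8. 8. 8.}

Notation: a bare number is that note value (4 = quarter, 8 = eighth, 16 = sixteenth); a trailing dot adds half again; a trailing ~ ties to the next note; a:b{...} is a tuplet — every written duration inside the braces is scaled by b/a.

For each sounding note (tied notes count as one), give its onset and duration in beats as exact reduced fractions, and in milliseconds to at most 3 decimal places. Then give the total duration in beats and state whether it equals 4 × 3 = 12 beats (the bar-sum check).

1) 0.0ms=0b +782.609ms=3/2b
2) 782.609ms=3/2b +391.304ms=3/4b
3) 1173.913ms=9/4b +391.304ms=3/4b
4) 1565.217ms=3b +223.602ms=3/7b
5) 1788.82ms=24/7b +223.602ms=3/7b
6) 2012.422ms=27/7b +223.602ms=3/7b
7) 2236.025ms=30/7b +223.602ms=3/7b
8) 2459.627ms=33/7b +223.602ms=3/7b
9) 2683.23ms=36/7b +223.602ms=3/7b
10) 2906.832ms=39/7b +223.602ms=3/7b
11) 3130.435ms=6b +223.602ms=3/7b
12) 3354.037ms=45/7b +223.602ms=3/7b
13) 3577.64ms=48/7b +223.602ms=3/7b
14) 3801.242ms=51/7b +223.602ms=3/7b
15) 4024.845ms=54/7b +223.602ms=3/7b
16) 4248.447ms=57/7b +223.602ms=3/7b
17) 4472.05ms=60/7b +223.602ms=3/7b
18) 4695.652ms=9b +313.043ms=3/5b
19) 5008.696ms=48/5b +313.043ms=3/5b
20) 5321.739ms=51/5b +313.043ms=3/5b
21) 5634.783ms=54/5b +313.043ms=3/5b
22) 5947.826ms=57/5b +313.043ms=3/5b
Σ=12b of 12 (115bpm 3/4) — PASS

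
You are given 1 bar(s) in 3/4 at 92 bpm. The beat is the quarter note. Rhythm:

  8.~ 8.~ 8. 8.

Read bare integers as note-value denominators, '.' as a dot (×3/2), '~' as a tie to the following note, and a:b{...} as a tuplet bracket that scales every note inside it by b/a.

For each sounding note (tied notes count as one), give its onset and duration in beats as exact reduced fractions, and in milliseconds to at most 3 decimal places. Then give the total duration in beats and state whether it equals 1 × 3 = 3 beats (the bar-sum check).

1) 0.0ms=0b +1467.391ms=9/4b
2) 1467.391ms=9/4b +489.13ms=3/4b
Σ=3b of 3 (92bpm 3/4) — PASS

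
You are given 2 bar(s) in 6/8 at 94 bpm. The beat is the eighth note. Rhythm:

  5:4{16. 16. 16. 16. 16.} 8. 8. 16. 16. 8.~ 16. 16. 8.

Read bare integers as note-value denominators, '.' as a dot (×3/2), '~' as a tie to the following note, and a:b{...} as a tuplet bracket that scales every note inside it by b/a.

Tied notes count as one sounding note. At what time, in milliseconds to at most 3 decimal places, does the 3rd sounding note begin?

1. 0.0ms @ 0 + 382.979ms (3/5)
2. 382.979ms @ 3/5 + 382.979ms (3/5)
3. 765.957ms @ 6/5 + 382.979ms (3/5)
4. 1148.936ms @ 9/5 + 382.979ms (3/5)
5. 1531.915ms @ 12/5 + 382.979ms (3/5)
6. 1914.894ms @ 3 + 957.447ms (3/2)
7. 2872.34ms @ 9/2 + 957.447ms (3/2)
8. 3829.787ms @ 6 + 478.723ms (3/4)
9. 4308.511ms @ 27/4 + 478.723ms (3/4)
10. 4787.234ms @ 15/2 + 1436.17ms (9/4)
11. 6223.404ms @ 39/4 + 478.723ms (3/4)
12. 6702.128ms @ 21/2 + 957.447ms (3/2)

note 3 onset = 6/5b = 765.957ms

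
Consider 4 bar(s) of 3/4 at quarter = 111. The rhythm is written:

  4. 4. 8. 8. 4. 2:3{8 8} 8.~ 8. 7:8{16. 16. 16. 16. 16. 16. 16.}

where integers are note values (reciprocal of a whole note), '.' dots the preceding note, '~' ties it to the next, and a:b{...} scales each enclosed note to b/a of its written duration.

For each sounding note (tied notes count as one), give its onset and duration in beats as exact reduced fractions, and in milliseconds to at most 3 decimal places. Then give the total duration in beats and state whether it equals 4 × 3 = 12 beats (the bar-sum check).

1) 0.0ms=0b +810.811ms=3/2b
2) 810.811ms=3/2b +810.811ms=3/2b
3) 1621.622ms=3b +405.405ms=3/4b
4) 2027.027ms=15/4b +405.405ms=3/4b
5) 2432.432ms=9/2b +810.811ms=3/2b
6) 3243.243ms=6b +405.405ms=3/4b
7) 3648.649ms=27/4b +405.405ms=3/4b
8) 4054.054ms=15/2b +810.811ms=3/2b
9) 4864.865ms=9b +231.66ms=3/7b
10) 5096.525ms=66/7b +231.66ms=3/7b
11) 5328.185ms=69/7b +231.66ms=3/7b
12) 5559.846ms=72/7b +231.66ms=3/7b
13) 5791.506ms=75/7b +231.66ms=3/7b
14) 6023.166ms=78/7b +231.66ms=3/7b
15) 6254.826ms=81/7b +231.66ms=3/7b
Σ=12b of 12 (111bpm 3/4) — PASS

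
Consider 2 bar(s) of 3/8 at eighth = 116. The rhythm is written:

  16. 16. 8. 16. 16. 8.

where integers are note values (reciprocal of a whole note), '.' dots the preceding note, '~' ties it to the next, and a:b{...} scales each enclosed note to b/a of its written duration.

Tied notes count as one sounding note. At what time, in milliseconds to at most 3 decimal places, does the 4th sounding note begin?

note 4 onset = 3b = 1551.724ms

1. 0.0ms @ 0 + 387.931ms (3/4)
2. 387.931ms @ 3/4 + 387.931ms (3/4)
3. 775.862ms @ 3/2 + 775.862ms (3/2)
4. 1551.724ms @ 3 + 387.931ms (3/4)
5. 1939.655ms @ 15/4 + 387.931ms (3/4)
6. 2327.586ms @ 9/2 + 775.862ms (3/2)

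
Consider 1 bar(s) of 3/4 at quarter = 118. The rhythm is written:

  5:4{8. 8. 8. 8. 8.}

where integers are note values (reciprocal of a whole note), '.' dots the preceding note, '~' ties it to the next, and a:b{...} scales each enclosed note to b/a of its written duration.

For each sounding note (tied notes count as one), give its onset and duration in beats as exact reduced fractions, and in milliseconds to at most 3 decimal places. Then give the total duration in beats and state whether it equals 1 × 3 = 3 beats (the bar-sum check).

1) 0.0ms=0b +305.085ms=3/5b
2) 305.085ms=3/5b +305.085ms=3/5b
3) 610.169ms=6/5b +305.085ms=3/5b
4) 915.254ms=9/5b +305.085ms=3/5b
5) 1220.339ms=12/5b +305.085ms=3/5b
Σ=3b of 3 (118bpm 3/4) — PASS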